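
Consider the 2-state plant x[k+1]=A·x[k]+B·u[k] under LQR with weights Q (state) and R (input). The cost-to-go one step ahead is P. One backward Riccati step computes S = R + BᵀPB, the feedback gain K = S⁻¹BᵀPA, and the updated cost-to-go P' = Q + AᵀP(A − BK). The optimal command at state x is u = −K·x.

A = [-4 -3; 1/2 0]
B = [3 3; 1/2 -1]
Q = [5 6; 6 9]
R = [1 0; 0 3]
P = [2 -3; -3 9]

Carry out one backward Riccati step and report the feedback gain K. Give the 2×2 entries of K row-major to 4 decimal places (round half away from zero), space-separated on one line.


-0.6136 -0.6136 -0.7074 -0.3324

BᵀP = [4.5000 -4.5000; 9.0000 -18.0000]
S = R + BᵀPB = [1 0; 0 3] + [11.2500 18.0000; 18.0000 45.0000] = [12.2500 18.0000; 18.0000 48.0000]
BᵀPA = [-20.2500 -13.5000; -45.0000 -27.0000]
K = S⁻¹·BᵀPA = [-0.6136 -0.6136; -0.7074 -0.3324]
A−BK = [-0.0369 -0.1619; 0.0994 -0.0256]
AᵀP(A−BK) = [1.9915 1.1165; 1.1165 0.7415]
P' = Q + AᵀP(A−BK) = [6.9915 7.1165; 7.1165 9.7415]
tr(P') = 16.7330


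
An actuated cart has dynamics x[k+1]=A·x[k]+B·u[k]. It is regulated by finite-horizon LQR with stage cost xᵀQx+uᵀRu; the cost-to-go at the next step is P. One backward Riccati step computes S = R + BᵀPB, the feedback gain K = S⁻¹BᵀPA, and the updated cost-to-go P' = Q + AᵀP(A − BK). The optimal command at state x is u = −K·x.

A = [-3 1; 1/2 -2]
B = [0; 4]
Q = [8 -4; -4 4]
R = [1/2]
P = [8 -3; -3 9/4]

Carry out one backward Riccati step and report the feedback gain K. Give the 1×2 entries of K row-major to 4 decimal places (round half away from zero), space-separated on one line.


1.1096 -0.8219

BᵀP = [-12.0000 9.0000]
S = R + BᵀPB = [1/2] + [36.0000] = [36.5000]
BᵀPA = [40.5000 -30.0000]
K = S⁻¹·BᵀPA = [1.1096 -0.8219]
A−BK = [-3.0000 1.0000; -3.9384 1.2877]
AᵀP(A−BK) = [36.6241 -12.4623; -12.4623 4.3425]
P' = Q + AᵀP(A−BK) = [44.6241 -16.4623; -16.4623 8.3425]
tr(P') = 52.9666


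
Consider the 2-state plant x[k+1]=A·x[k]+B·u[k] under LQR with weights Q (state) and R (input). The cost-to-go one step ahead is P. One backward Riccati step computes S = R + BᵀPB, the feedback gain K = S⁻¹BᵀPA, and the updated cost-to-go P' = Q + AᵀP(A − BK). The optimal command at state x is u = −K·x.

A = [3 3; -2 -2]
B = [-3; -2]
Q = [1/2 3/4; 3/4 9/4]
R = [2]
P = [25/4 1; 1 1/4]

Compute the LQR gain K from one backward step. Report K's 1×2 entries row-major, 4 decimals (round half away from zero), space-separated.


BᵀP = [-20.7500 -3.5000]
S = R + BᵀPB = [2] + [69.2500] = [71.2500]
BᵀPA = [-55.2500 -55.2500]
K = S⁻¹·BᵀPA = [-0.7754 -0.7754]
A−BK = [0.6737 0.6737; -3.5509 -3.5509]
AᵀP(A−BK) = [2.4070 2.4070; 2.4070 2.4070]
P' = Q + AᵀP(A−BK) = [2.9070 3.1570; 3.1570 4.6570]
tr(P') = 7.5640

-0.7754 -0.7754


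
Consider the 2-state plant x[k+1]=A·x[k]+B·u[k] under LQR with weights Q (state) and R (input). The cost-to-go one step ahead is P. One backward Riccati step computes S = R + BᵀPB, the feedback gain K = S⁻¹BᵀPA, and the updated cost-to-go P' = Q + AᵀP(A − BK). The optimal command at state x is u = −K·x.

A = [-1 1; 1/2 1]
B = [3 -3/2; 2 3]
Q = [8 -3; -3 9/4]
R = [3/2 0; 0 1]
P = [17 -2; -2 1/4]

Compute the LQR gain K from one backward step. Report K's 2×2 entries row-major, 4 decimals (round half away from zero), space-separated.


-0.2214 0.2155 0.2373 -0.1513

BᵀP = [47.0000 -5.5000; -31.5000 3.7500]
S = R + BᵀPB = [3/2 0; 0 1] + [130.0000 -87.0000; -87.0000 58.5000] = [131.5000 -87.0000; -87.0000 59.5000]
BᵀPA = [-49.7500 41.5000; 33.3750 -27.7500]
K = S⁻¹·BᵀPA = [-0.2214 0.2155; 0.2373 -0.1513]
A−BK = [0.0200 0.1266; 0.2309 1.0230]
AᵀP(A−BK) = [0.1315 -0.1047; -0.1047 0.1086]
P' = Q + AᵀP(A−BK) = [8.1315 -3.1047; -3.1047 2.3586]
tr(P') = 10.4901


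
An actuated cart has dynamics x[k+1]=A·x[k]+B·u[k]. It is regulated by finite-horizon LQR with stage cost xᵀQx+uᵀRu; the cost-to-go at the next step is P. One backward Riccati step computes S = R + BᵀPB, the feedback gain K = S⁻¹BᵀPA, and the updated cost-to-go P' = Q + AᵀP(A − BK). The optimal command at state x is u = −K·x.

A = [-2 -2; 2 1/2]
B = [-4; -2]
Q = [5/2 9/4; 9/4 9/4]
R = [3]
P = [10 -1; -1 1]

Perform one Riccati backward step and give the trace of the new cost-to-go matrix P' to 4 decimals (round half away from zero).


BᵀP = [-38.0000 2.0000]
S = R + BᵀPB = [3] + [148.0000] = [151.0000]
BᵀPA = [80.0000 77.0000]
K = S⁻¹·BᵀPA = [0.5298 0.5099]
A−BK = [0.1192 0.0397; 3.0596 1.5199]
AᵀP(A−BK) = [9.6159 5.2053; 5.2053 2.9851]
P' = Q + AᵀP(A−BK) = [12.1159 7.4553; 7.4553 5.2351]
tr(P') = 17.3510

17.3510


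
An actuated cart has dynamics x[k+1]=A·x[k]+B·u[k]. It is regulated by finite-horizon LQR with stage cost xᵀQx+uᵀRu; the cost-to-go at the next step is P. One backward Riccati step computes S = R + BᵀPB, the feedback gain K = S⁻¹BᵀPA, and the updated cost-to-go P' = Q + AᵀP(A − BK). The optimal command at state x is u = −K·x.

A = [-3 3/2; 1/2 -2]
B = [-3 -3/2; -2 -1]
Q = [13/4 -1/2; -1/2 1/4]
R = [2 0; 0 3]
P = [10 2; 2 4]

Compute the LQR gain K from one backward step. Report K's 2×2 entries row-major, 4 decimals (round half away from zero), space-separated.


BᵀP = [-34.0000 -14.0000; -17.0000 -7.0000]
S = R + BᵀPB = [2 0; 0 3] + [130.0000 65.0000; 65.0000 32.5000] = [132.0000 65.0000; 65.0000 35.5000]
BᵀPA = [95.0000 -23.0000; 47.5000 -11.5000]
K = S⁻¹·BᵀPA = [0.6182 -0.1497; 0.2061 -0.0499]
A−BK = [-0.8362 0.9761; 1.9425 -2.3492]
AᵀP(A−BK) = [16.4805 -18.9111; -18.9111 22.4837]
P' = Q + AᵀP(A−BK) = [19.7305 -19.4111; -19.4111 22.7337]
tr(P') = 42.4642

0.6182 -0.1497 0.2061 -0.0499


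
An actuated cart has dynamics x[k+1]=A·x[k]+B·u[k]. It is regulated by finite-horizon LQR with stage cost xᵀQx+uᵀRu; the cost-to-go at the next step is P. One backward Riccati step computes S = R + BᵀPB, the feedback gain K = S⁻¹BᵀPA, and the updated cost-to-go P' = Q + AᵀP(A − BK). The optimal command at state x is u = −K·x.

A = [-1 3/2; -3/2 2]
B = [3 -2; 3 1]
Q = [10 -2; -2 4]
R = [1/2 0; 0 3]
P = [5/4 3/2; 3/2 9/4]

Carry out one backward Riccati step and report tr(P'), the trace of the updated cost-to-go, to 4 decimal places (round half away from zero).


14.3049

BᵀP = [8.2500 11.2500; -1.0000 -0.7500]
S = R + BᵀPB = [1/2 0; 0 3] + [58.5000 -5.2500; -5.2500 1.2500] = [59.0000 -5.2500; -5.2500 4.2500]
BᵀPA = [-25.1250 34.8750; 2.1250 -3.0000]
K = S⁻¹·BᵀPA = [-0.4285 0.5935; -0.0293 0.0273]
A−BK = [0.2268 -0.2260; -0.1854 0.1921]
AᵀP(A−BK) = [0.1098 -0.1455; -0.1455 0.1950]
P' = Q + AᵀP(A−BK) = [10.1098 -2.1455; -2.1455 4.1950]
tr(P') = 14.3049


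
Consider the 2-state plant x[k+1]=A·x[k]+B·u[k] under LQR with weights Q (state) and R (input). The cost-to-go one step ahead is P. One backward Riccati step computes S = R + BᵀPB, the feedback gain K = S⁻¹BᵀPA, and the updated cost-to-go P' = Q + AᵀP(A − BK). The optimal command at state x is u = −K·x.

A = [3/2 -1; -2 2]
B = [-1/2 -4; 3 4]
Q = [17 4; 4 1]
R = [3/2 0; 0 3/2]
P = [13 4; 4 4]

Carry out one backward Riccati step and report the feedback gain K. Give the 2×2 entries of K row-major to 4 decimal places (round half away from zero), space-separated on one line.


-0.1911 0.3788 -0.3475 0.2006

BᵀP = [5.5000 10.0000; -36.0000 0.0000]
S = R + BᵀPB = [3/2 0; 0 3/2] + [27.2500 18.0000; 18.0000 144.0000] = [28.7500 18.0000; 18.0000 145.5000]
BᵀPA = [-11.7500 14.5000; -54.0000 36.0000]
K = S⁻¹·BᵀPA = [-0.1911 0.3788; -0.3475 0.2006]
A−BK = [0.0145 -0.0084; -0.0366 0.0614]
AᵀP(A−BK) = [0.2398 -0.2189; -0.2189 0.2874]
P' = Q + AᵀP(A−BK) = [17.2398 3.7811; 3.7811 1.2874]
tr(P') = 18.5272


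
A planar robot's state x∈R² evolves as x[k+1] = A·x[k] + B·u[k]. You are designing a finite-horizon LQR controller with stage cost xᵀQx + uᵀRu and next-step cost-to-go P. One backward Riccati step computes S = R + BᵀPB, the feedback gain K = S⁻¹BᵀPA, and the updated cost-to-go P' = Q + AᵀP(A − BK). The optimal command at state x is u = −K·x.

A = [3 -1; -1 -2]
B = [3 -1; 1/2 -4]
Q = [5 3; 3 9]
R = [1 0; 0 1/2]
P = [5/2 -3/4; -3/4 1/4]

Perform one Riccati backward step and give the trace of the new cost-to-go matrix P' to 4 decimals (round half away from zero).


BᵀP = [7.1250 -2.1250; 0.5000 -0.2500]
S = R + BᵀPB = [1 0; 0 1/2] + [20.3125 1.3750; 1.3750 0.5000] = [21.3125 1.3750; 1.3750 1.0000]
BᵀPA = [23.5000 -2.8750; 1.7500 0.0000]
K = S⁻¹·BᵀPA = [1.0861 -0.1480; 0.2566 0.2035]
A−BK = [-0.0016 -0.3524; -0.5165 -1.1118]
AᵀP(A−BK) = [1.2780 -0.1275; -0.1275 0.0744]
P' = Q + AᵀP(A−BK) = [6.2780 2.8725; 2.8725 9.0744]
tr(P') = 15.3524

15.3524


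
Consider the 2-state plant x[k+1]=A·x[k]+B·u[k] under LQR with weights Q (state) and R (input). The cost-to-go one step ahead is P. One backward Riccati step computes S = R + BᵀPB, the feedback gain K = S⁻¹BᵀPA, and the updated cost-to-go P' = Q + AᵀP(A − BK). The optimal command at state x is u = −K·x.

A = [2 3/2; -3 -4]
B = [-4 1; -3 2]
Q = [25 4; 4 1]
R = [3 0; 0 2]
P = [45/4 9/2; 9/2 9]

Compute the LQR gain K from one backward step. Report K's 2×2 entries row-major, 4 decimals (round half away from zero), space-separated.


-0.9441 -0.8940 -2.4862 -2.8607

BᵀP = [-58.5000 -45.0000; 20.2500 22.5000]
S = R + BᵀPB = [3 0; 0 2] + [369.0000 -148.5000; -148.5000 65.2500] = [372.0000 -148.5000; -148.5000 67.2500]
BᵀPA = [18.0000 92.2500; -27.0000 -59.6250]
K = S⁻¹·BᵀPA = [-0.9441 -0.8940; -2.4862 -2.8607]
A−BK = [0.7098 0.7847; -0.8599 -0.9605]
AᵀP(A−BK) = [21.8659 24.3521; 24.3521 27.2129]
P' = Q + AᵀP(A−BK) = [46.8659 28.3521; 28.3521 28.2129]
tr(P') = 75.0788


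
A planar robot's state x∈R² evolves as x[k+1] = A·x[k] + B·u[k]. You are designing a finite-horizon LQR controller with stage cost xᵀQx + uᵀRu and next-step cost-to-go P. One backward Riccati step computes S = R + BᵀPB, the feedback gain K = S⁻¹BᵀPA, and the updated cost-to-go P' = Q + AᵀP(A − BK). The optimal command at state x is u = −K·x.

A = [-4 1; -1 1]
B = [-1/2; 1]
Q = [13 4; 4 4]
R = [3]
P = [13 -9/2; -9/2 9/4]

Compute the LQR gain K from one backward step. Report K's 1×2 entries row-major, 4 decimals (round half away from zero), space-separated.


BᵀP = [-11.0000 4.5000]
S = R + BᵀPB = [3] + [10.0000] = [13.0000]
BᵀPA = [39.5000 -6.5000]
K = S⁻¹·BᵀPA = [3.0385 -0.5000]
A−BK = [-2.4808 0.7500; -4.0385 1.5000]
AᵀP(A−BK) = [54.2308 -12.0000; -12.0000 3.0000]
P' = Q + AᵀP(A−BK) = [67.2308 -8.0000; -8.0000 7.0000]
tr(P') = 74.2308

3.0385 -0.5000


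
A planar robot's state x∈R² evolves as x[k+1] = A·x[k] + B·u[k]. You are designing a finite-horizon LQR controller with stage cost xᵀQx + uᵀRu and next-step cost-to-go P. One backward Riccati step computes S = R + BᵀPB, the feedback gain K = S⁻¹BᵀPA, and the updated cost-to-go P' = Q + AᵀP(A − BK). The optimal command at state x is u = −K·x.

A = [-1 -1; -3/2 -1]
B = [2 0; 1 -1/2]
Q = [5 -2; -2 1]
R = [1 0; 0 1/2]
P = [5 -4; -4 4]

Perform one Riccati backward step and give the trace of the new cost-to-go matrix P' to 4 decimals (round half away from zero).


BᵀP = [6.0000 -4.0000; 2.0000 -2.0000]
S = R + BᵀPB = [1 0; 0 1/2] + [8.0000 2.0000; 2.0000 1.0000] = [9.0000 2.0000; 2.0000 1.5000]
BᵀPA = [0.0000 -2.0000; 1.0000 0.0000]
K = S⁻¹·BᵀPA = [-0.2105 -0.3158; 0.9474 0.4211]
A−BK = [-0.5789 -0.3684; -0.8158 -0.4737]
AᵀP(A−BK) = [1.0526 0.5789; 0.5789 0.3684]
P' = Q + AᵀP(A−BK) = [6.0526 -1.4211; -1.4211 1.3684]
tr(P') = 7.4211

7.4211


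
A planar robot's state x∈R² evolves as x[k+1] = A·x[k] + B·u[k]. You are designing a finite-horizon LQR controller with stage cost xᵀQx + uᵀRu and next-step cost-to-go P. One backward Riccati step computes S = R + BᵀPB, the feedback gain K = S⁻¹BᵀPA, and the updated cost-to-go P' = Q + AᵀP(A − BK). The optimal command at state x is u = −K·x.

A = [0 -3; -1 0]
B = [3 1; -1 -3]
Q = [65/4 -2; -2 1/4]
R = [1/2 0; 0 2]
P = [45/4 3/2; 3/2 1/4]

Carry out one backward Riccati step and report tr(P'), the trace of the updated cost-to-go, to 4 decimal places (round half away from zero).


17.1458

BᵀP = [32.2500 4.2500; 6.7500 0.7500]
S = R + BᵀPB = [1/2 0; 0 2] + [92.5000 19.5000; 19.5000 4.5000] = [93.0000 19.5000; 19.5000 6.5000]
BᵀPA = [-4.2500 -96.7500; -0.7500 -20.2500]
K = S⁻¹·BᵀPA = [-0.0580 -1.0435; 0.0585 0.0151]
A−BK = [0.1154 0.1154; -0.8824 -0.9983]
AᵀP(A−BK) = [0.0475 0.0765; 0.0765 0.5982]
P' = Q + AᵀP(A−BK) = [16.2975 -1.9235; -1.9235 0.8482]
tr(P') = 17.1458


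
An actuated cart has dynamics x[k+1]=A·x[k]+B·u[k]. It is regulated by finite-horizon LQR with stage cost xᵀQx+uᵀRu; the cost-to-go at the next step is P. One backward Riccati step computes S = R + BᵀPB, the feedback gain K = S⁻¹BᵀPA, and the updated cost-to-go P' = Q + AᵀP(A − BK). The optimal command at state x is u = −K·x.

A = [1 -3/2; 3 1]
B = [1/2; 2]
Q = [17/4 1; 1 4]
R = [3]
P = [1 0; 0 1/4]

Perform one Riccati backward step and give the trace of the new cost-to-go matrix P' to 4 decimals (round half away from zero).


13.0441

BᵀP = [0.5000 0.5000]
S = R + BᵀPB = [3] + [1.2500] = [4.2500]
BᵀPA = [2.0000 -0.2500]
K = S⁻¹·BᵀPA = [0.4706 -0.0588]
A−BK = [0.7647 -1.4706; 2.0588 1.1176]
AᵀP(A−BK) = [2.3088 -0.6324; -0.6324 2.4853]
P' = Q + AᵀP(A−BK) = [6.5588 0.3676; 0.3676 6.4853]
tr(P') = 13.0441


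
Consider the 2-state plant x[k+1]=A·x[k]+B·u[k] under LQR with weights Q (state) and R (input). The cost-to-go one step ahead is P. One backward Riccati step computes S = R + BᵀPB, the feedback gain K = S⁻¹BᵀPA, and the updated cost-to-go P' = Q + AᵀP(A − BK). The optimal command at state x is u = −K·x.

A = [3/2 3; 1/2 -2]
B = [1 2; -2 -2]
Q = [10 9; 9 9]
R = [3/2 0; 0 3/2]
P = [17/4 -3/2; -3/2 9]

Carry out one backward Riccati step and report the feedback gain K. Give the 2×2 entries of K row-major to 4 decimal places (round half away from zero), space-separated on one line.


BᵀP = [7.2500 -19.5000; 11.5000 -21.0000]
S = R + BᵀPB = [3/2 0; 0 3/2] + [46.2500 53.5000; 53.5000 65.0000] = [47.7500 53.5000; 53.5000 66.5000]
BᵀPA = [1.1250 60.7500; 6.7500 76.5000]
K = S⁻¹·BᵀPA = [-0.9144 -0.1689; 0.8371 1.2862]
A−BK = [0.7401 0.5964; 0.3455 0.2347]
AᵀP(A−BK) = [4.9406 3.8829; 3.8829 4.1120]
P' = Q + AᵀP(A−BK) = [14.9406 12.8829; 12.8829 13.1120]
tr(P') = 28.0525

-0.9144 -0.1689 0.8371 1.2862


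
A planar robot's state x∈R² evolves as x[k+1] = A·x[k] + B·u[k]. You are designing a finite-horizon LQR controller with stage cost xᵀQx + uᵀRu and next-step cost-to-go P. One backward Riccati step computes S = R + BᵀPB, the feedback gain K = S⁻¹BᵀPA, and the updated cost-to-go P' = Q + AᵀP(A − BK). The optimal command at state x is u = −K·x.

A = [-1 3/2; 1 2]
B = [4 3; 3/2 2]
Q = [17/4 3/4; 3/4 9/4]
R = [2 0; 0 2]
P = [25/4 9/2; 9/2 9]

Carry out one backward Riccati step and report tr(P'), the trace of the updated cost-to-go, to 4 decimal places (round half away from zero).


13.2585

BᵀP = [31.7500 31.5000; 27.7500 31.5000]
S = R + BᵀPB = [2 0; 0 2] + [174.2500 158.2500; 158.2500 146.2500] = [176.2500 158.2500; 158.2500 148.2500]
BᵀPA = [-0.2500 110.6250; 3.7500 104.6250]
K = S⁻¹·BᵀPA = [-0.5806 -0.1443; 0.6450 0.8598]
A−BK = [-0.6128 -0.5021; 0.5808 0.4969]
AᵀP(A−BK) = [3.6860 3.1146; 3.1146 3.0725]
P' = Q + AᵀP(A−BK) = [7.9360 3.8646; 3.8646 5.3225]
tr(P') = 13.2585


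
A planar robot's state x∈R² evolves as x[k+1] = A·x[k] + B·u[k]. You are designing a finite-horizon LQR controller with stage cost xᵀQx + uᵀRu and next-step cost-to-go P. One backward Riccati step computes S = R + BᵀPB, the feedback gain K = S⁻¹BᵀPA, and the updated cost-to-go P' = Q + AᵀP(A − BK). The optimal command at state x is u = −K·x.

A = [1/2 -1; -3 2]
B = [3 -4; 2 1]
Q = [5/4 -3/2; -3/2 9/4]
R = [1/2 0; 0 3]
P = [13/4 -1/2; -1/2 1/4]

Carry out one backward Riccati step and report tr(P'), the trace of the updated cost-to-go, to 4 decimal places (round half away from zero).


BᵀP = [8.7500 -1.0000; -13.5000 2.2500]
S = R + BᵀPB = [1/2 0; 0 3] + [24.2500 -36.0000; -36.0000 56.2500] = [24.7500 -36.0000; -36.0000 59.2500]
BᵀPA = [7.3750 -10.7500; -13.5000 18.0000]
K = S⁻¹·BᵀPA = [-0.2877 0.0649; -0.4026 0.3432]
A−BK = [-0.2475 0.1782; -2.0220 1.5270]
AᵀP(A−BK) = [1.2485 -0.9700; -0.9700 0.7695]
P' = Q + AᵀP(A−BK) = [2.4985 -2.4700; -2.4700 3.0195]
tr(P') = 5.5180

5.5180


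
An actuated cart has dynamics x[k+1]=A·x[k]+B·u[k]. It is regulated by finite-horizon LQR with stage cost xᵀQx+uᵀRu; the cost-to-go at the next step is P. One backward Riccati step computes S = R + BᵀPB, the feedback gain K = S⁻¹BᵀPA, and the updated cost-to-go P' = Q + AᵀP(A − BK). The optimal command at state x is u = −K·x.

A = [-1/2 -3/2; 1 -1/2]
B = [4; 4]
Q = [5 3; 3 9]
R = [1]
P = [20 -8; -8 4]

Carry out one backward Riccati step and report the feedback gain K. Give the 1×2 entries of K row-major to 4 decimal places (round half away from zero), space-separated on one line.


BᵀP = [48.0000 -16.0000]
S = R + BᵀPB = [1] + [128.0000] = [129.0000]
BᵀPA = [-40.0000 -64.0000]
K = S⁻¹·BᵀPA = [-0.3101 -0.4961]
A−BK = [0.7403 0.4845; 2.2403 1.4845]
AᵀP(A−BK) = [4.5969 3.1550; 3.1550 2.2481]
P' = Q + AᵀP(A−BK) = [9.5969 6.1550; 6.1550 11.2481]
tr(P') = 20.8450

-0.3101 -0.4961


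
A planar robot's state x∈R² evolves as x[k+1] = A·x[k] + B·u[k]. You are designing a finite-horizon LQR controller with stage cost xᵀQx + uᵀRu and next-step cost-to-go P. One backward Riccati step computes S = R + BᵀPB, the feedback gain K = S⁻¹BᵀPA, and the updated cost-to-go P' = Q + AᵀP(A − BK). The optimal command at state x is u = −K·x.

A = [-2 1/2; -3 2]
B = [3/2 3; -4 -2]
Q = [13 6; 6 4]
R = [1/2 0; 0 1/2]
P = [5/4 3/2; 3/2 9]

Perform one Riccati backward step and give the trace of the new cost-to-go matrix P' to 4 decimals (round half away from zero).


BᵀP = [-4.1250 -33.7500; 0.7500 -13.5000]
S = R + BᵀPB = [1/2 0; 0 1/2] + [128.8125 55.1250; 55.1250 29.2500] = [129.3125 55.1250; 55.1250 29.7500]
BᵀPA = [109.5000 -69.5625; 39.0000 -26.6250]
K = S⁻¹·BᵀPA = [1.3705 -0.7445; -1.2285 0.4846]
A−BK = [-0.3702 0.1630; 0.0249 -0.0089]
AᵀP(A−BK) = [1.8430 -0.8742; -0.8742 0.4241]
P' = Q + AᵀP(A−BK) = [14.8430 5.1258; 5.1258 4.4241]
tr(P') = 19.2671

19.2671


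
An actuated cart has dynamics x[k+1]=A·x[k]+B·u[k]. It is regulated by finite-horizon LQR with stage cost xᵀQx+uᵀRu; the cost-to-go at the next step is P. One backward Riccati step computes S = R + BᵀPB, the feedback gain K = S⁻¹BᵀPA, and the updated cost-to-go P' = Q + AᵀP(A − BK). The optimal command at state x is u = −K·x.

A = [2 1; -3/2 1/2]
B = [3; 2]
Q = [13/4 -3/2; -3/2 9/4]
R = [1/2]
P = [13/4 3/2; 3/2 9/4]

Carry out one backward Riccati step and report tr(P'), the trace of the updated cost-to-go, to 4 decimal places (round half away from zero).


12.0942

BᵀP = [12.7500 9.0000]
S = R + BᵀPB = [1/2] + [56.2500] = [56.7500]
BᵀPA = [12.0000 17.2500]
K = S⁻¹·BᵀPA = [0.2115 0.3040]
A−BK = [1.3656 0.0881; -1.9229 -0.1079]
AᵀP(A−BK) = [6.5251 0.4149; 0.4149 0.0691]
P' = Q + AᵀP(A−BK) = [9.7751 -1.0851; -1.0851 2.3191]
tr(P') = 12.0942


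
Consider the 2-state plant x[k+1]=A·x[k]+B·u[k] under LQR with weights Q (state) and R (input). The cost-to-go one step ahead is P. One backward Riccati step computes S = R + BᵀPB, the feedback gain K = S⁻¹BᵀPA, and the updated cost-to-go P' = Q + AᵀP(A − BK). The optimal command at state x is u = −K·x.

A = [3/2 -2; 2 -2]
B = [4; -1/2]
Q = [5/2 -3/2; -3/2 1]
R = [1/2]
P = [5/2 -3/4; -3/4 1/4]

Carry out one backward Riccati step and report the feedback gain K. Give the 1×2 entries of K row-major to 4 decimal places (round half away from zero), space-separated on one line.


0.2138 -0.3329

BᵀP = [10.3750 -3.1250]
S = R + BᵀPB = [1/2] + [43.0625] = [43.5625]
BᵀPA = [9.3125 -14.5000]
K = S⁻¹·BᵀPA = [0.2138 -0.3329]
A−BK = [0.6449 -0.6686; 2.1069 -2.1664]
AᵀP(A−BK) = [0.1342 -0.1503; -0.1503 0.1736]
P' = Q + AᵀP(A−BK) = [2.6342 -1.6503; -1.6503 1.1736]
tr(P') = 3.8078


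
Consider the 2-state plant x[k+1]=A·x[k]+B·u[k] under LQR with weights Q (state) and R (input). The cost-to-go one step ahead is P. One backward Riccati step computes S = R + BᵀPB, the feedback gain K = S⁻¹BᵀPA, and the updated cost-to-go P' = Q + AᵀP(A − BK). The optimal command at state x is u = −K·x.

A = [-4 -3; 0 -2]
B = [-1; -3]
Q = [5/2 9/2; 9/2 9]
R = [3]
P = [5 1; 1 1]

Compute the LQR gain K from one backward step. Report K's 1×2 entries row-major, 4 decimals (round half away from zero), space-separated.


BᵀP = [-8.0000 -4.0000]
S = R + BᵀPB = [3] + [20.0000] = [23.0000]
BᵀPA = [32.0000 32.0000]
K = S⁻¹·BᵀPA = [1.3913 1.3913]
A−BK = [-2.6087 -1.6087; 4.1739 2.1739]
AᵀP(A−BK) = [35.4783 23.4783; 23.4783 16.4783]
P' = Q + AᵀP(A−BK) = [37.9783 27.9783; 27.9783 25.4783]
tr(P') = 63.4565

1.3913 1.3913


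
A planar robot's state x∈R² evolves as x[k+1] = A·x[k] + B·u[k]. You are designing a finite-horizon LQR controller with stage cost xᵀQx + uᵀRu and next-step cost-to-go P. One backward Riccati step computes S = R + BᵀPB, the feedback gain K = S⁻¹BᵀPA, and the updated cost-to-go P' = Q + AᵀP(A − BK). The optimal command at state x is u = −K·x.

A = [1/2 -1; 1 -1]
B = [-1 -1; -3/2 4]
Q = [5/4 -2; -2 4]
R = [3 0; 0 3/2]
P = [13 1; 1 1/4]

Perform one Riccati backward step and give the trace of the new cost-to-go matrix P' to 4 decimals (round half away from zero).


BᵀP = [-14.5000 -1.3750; -9.0000 0.0000]
S = R + BᵀPB = [3 0; 0 3/2] + [16.5625 9.0000; 9.0000 9.0000] = [19.5625 9.0000; 9.0000 10.5000]
BᵀPA = [-8.6250 15.8750; -4.5000 9.0000]
K = S⁻¹·BᵀPA = [-0.4024 0.6888; -0.0836 0.2668]
A−BK = [0.0139 -0.0445; 0.7310 -1.0339]
AᵀP(A−BK) = [0.6528 -1.1089; -1.1089 1.9148]
P' = Q + AᵀP(A−BK) = [1.9028 -3.1089; -3.1089 5.9148]
tr(P') = 7.8176

7.8176


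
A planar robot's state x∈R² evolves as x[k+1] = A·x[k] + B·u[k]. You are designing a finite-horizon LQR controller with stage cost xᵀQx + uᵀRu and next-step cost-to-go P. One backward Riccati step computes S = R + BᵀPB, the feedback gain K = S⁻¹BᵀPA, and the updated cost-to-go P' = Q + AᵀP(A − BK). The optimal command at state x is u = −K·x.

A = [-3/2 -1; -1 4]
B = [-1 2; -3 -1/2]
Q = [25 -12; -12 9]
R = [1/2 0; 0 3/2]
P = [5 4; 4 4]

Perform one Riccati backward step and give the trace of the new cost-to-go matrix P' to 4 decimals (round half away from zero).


35.9847

BᵀP = [-17.0000 -16.0000; 8.0000 6.0000]
S = R + BᵀPB = [1/2 0; 0 3/2] + [65.0000 -26.0000; -26.0000 13.0000] = [65.5000 -26.0000; -26.0000 14.5000]
BᵀPA = [41.5000 -47.0000; -18.0000 16.0000]
K = S⁻¹·BᵀPA = [0.4886 -0.9699; -0.3653 -0.6356]
A−BK = [-0.2808 -0.6986; 0.2831 0.7726]
AᵀP(A−BK) = [0.3984 0.3082; 0.3082 1.5863]
P' = Q + AᵀP(A−BK) = [25.3984 -11.6918; -11.6918 10.5863]
tr(P') = 35.9847


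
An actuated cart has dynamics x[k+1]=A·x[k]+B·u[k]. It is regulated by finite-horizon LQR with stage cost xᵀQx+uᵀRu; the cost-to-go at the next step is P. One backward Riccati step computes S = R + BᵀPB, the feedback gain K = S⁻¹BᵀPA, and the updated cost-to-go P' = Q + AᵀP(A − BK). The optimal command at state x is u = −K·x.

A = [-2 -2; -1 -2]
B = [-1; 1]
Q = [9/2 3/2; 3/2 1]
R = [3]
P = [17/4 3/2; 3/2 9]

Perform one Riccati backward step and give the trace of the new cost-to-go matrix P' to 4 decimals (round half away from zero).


95.3868

BᵀP = [-2.7500 7.5000]
S = R + BᵀPB = [3] + [10.2500] = [13.2500]
BᵀPA = [-2.0000 -9.5000]
K = S⁻¹·BᵀPA = [-0.1509 -0.7170]
A−BK = [-2.1509 -2.7170; -0.8491 -1.2830]
AᵀP(A−BK) = [31.6981 42.5660; 42.5660 58.1887]
P' = Q + AᵀP(A−BK) = [36.1981 44.0660; 44.0660 59.1887]
tr(P') = 95.3868


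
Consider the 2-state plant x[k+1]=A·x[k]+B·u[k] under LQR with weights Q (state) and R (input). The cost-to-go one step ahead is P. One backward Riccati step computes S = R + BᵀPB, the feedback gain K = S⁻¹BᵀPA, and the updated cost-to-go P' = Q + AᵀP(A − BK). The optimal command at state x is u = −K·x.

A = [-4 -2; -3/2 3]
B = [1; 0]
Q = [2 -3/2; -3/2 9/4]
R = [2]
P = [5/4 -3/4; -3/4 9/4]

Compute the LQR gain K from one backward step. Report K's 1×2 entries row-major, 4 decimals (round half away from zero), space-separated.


-1.1923 -1.4615

BᵀP = [1.2500 -0.7500]
S = R + BᵀPB = [2] + [1.2500] = [3.2500]
BᵀPA = [-3.8750 -4.7500]
K = S⁻¹·BᵀPA = [-1.1923 -1.4615]
A−BK = [-2.8077 -0.5385; -1.5000 3.0000]
AᵀP(A−BK) = [11.4423 0.9615; 0.9615 27.3077]
P' = Q + AᵀP(A−BK) = [13.4423 -0.5385; -0.5385 29.5577]
tr(P') = 43.0000


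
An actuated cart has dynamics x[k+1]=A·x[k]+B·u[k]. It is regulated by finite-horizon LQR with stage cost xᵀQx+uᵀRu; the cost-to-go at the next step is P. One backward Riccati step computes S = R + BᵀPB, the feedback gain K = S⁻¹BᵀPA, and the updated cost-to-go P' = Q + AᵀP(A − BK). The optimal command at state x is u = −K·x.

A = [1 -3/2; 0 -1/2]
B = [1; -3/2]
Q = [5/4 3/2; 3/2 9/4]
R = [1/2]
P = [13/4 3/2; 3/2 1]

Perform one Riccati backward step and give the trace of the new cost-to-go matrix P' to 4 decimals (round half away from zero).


14.3958

BᵀP = [1.0000 0.0000]
S = R + BᵀPB = [1/2] + [1.0000] = [1.5000]
BᵀPA = [1.0000 -1.5000]
K = S⁻¹·BᵀPA = [0.6667 -1.0000]
A−BK = [0.3333 -0.5000; 1.0000 -2.0000]
AᵀP(A−BK) = [2.5833 -4.6250; -4.6250 8.3125]
P' = Q + AᵀP(A−BK) = [3.8333 -3.1250; -3.1250 10.5625]
tr(P') = 14.3958


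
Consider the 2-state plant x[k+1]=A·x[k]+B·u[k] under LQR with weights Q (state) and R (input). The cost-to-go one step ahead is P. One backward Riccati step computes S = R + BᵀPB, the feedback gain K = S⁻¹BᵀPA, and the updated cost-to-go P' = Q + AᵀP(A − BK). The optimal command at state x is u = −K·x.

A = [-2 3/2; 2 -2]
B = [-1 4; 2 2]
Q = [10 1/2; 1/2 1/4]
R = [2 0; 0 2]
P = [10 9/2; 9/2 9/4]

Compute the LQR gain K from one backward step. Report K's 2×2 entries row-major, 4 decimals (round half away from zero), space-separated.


0.3843 -0.3513 -0.2118 0.1115

BᵀP = [-1.0000 0.0000; 49.0000 22.5000]
S = R + BᵀPB = [2 0; 0 2] + [1.0000 -4.0000; -4.0000 241.0000] = [3.0000 -4.0000; -4.0000 243.0000]
BᵀPA = [2.0000 -1.5000; -53.0000 28.5000]
K = S⁻¹·BᵀPA = [0.3843 -0.3513; -0.2118 0.1115]
A−BK = [-0.7686 0.7027; 1.6550 -1.5203]
AᵀP(A−BK) = [1.0070 -0.8878; -0.8878 0.7952]
P' = Q + AᵀP(A−BK) = [11.0070 -0.3878; -0.3878 1.0452]
tr(P') = 12.0522


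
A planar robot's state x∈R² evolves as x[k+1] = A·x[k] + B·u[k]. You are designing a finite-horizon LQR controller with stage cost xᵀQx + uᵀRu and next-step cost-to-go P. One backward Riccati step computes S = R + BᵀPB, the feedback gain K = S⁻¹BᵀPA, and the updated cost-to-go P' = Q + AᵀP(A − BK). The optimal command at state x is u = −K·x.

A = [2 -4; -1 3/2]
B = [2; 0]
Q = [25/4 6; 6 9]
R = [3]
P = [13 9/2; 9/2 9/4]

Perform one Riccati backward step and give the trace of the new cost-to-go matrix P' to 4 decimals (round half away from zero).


BᵀP = [26.0000 9.0000]
S = R + BᵀPB = [3] + [52.0000] = [55.0000]
BᵀPA = [43.0000 -90.5000]
K = S⁻¹·BᵀPA = [0.7818 -1.6455]
A−BK = [0.4364 -0.7091; -1.0000 1.5000]
AᵀP(A−BK) = [2.6318 -5.1205; -5.1205 10.1489]
P' = Q + AᵀP(A−BK) = [8.8818 0.8795; 0.8795 19.1489]
tr(P') = 28.0307

28.0307


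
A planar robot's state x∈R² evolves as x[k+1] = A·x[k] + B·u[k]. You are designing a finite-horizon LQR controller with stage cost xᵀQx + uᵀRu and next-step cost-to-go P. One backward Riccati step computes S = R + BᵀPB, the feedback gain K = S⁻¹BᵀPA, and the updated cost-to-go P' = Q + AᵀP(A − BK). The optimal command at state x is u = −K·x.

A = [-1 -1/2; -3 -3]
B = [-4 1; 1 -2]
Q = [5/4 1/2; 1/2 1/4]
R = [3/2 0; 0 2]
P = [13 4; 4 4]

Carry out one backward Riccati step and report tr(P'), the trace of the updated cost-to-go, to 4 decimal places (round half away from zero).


13.6150

BᵀP = [-48.0000 -12.0000; 5.0000 -4.0000]
S = R + BᵀPB = [3/2 0; 0 2] + [180.0000 -24.0000; -24.0000 13.0000] = [181.5000 -24.0000; -24.0000 15.0000]
BᵀPA = [84.0000 60.0000; 7.0000 9.5000]
K = S⁻¹·BᵀPA = [0.6653 0.5255; 1.5311 1.4741]
A−BK = [0.1300 0.1279; -0.6031 -0.5772]
AᵀP(A−BK) = [6.3997 6.0384; 6.0384 5.7152]
P' = Q + AᵀP(A−BK) = [7.6497 6.5384; 6.5384 5.9652]
tr(P') = 13.6150


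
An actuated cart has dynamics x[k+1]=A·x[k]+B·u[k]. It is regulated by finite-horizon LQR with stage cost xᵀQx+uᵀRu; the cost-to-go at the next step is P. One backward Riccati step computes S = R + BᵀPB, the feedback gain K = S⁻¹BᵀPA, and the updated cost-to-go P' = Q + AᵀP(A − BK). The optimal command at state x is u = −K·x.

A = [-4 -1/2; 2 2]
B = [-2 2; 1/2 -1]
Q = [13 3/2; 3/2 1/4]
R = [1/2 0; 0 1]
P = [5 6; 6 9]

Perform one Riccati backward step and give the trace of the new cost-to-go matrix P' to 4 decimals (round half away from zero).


BᵀP = [-7.0000 -7.5000; 4.0000 3.0000]
S = R + BᵀPB = [1/2 0; 0 1] + [10.2500 -6.5000; -6.5000 5.0000] = [10.7500 -6.5000; -6.5000 6.0000]
BᵀPA = [13.0000 -11.5000; -10.0000 4.0000]
K = S⁻¹·BᵀPA = [0.5843 -1.9326; -1.0337 -1.4270]
A−BK = [-0.7640 -1.5112; 0.6742 1.5393]
AᵀP(A−BK) = [2.0674 2.8539; 2.8539 8.7331]
P' = Q + AᵀP(A−BK) = [15.0674 4.3539; 4.3539 8.9831]
tr(P') = 24.0506

24.0506


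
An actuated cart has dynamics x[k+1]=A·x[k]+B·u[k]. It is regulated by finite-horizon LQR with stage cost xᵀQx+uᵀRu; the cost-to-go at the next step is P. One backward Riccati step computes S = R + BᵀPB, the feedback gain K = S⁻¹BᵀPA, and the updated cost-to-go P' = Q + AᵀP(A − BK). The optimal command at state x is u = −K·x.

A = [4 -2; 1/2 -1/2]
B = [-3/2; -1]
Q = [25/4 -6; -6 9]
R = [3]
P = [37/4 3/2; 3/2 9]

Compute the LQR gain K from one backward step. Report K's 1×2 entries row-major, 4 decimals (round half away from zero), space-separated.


-1.7990 0.9749

BᵀP = [-15.3750 -11.2500]
S = R + BᵀPB = [3] + [34.3125] = [37.3125]
BᵀPA = [-67.1250 36.3750]
K = S⁻¹·BᵀPA = [-1.7990 0.9749]
A−BK = [1.3015 -0.5377; -1.2990 0.4749]
AᵀP(A−BK) = [35.4925 -15.3116; -15.3116 6.7889]
P' = Q + AᵀP(A−BK) = [41.7425 -21.3116; -21.3116 15.7889]
tr(P') = 57.5314


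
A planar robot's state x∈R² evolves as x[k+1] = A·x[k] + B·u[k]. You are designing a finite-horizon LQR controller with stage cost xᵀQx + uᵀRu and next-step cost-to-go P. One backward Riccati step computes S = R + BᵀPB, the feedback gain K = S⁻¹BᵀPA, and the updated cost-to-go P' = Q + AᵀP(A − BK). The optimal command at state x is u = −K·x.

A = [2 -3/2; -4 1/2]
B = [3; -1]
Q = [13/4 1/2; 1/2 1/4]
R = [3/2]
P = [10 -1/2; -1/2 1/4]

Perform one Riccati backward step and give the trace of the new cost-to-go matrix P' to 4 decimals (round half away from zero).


7.0670

BᵀP = [30.5000 -1.7500]
S = R + BᵀPB = [3/2] + [93.2500] = [94.7500]
BᵀPA = [68.0000 -46.6250]
K = S⁻¹·BᵀPA = [0.7177 -0.4921]
A−BK = [-0.1530 -0.0237; -3.2823 0.0079]
AᵀP(A−BK) = [3.1979 -0.5383; -0.5383 0.3691]
P' = Q + AᵀP(A−BK) = [6.4479 -0.0383; -0.0383 0.6191]
tr(P') = 7.0670


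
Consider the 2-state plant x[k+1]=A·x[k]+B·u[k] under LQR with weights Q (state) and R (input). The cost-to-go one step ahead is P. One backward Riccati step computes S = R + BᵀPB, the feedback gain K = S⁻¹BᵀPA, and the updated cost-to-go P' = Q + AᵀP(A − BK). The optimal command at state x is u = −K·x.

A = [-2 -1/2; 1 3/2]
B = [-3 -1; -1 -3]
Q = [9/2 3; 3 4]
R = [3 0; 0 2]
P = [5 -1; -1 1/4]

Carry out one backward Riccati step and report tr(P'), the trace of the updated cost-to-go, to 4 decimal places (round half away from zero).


10.7434

BᵀP = [-14.0000 2.7500; -2.0000 0.2500]
S = R + BᵀPB = [3 0; 0 2] + [39.2500 5.7500; 5.7500 1.2500] = [42.2500 5.7500; 5.7500 3.2500]
BᵀPA = [30.7500 11.1250; 4.2500 1.3750]
K = S⁻¹·BᵀPA = [0.7242 0.2710; 0.0264 -0.0564]
A−BK = [0.1990 0.2566; 1.8034 1.6019]
AᵀP(A−BK) = [1.8681 0.7818; 0.7818 0.3753]
P' = Q + AᵀP(A−BK) = [6.3681 3.7818; 3.7818 4.3753]
tr(P') = 10.7434


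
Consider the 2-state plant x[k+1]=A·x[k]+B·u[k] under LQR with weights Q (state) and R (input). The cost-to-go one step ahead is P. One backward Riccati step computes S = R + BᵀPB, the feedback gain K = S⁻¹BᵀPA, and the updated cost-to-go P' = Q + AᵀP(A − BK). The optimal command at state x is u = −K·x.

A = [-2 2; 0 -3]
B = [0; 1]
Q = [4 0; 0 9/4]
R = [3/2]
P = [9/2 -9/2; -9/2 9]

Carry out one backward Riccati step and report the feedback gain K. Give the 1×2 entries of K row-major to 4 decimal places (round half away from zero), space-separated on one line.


BᵀP = [-4.5000 9.0000]
S = R + BᵀPB = [3/2] + [9.0000] = [10.5000]
BᵀPA = [9.0000 -36.0000]
K = S⁻¹·BᵀPA = [0.8571 -3.4286]
A−BK = [-2.0000 2.0000; -0.8571 0.4286]
AᵀP(A−BK) = [10.2857 -14.1429; -14.1429 29.5714]
P' = Q + AᵀP(A−BK) = [14.2857 -14.1429; -14.1429 31.8214]
tr(P') = 46.1071

0.8571 -3.4286


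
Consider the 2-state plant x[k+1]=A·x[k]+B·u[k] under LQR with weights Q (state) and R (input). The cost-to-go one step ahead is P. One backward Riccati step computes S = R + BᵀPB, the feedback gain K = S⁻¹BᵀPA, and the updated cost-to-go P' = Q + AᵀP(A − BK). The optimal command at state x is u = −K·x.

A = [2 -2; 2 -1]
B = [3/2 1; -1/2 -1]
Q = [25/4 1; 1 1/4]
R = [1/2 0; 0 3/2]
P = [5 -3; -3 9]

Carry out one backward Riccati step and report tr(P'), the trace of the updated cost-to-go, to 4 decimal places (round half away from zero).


29.3915

BᵀP = [9.0000 -9.0000; 8.0000 -12.0000]
S = R + BᵀPB = [1/2 0; 0 3/2] + [18.0000 18.0000; 18.0000 20.0000] = [18.5000 18.0000; 18.0000 21.5000]
BᵀPA = [0.0000 -9.0000; -8.0000 -4.0000]
K = S⁻¹·BᵀPA = [1.9525 -1.6475; -2.0068 1.1932]
A−BK = [1.0780 -0.7220; 0.9695 -0.6305]
AᵀP(A−BK) = [15.9458 -10.4542; -10.4542 6.9458]
P' = Q + AᵀP(A−BK) = [22.1958 -9.4542; -9.4542 7.1958]
tr(P') = 29.3915


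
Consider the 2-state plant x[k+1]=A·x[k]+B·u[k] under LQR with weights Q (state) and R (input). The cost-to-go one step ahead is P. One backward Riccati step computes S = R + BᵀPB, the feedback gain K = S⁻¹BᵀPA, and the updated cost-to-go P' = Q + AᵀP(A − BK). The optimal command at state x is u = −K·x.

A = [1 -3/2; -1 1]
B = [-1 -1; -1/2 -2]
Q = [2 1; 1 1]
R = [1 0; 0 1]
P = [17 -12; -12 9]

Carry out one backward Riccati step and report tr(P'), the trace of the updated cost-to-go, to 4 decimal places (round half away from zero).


15.1213

BᵀP = [-11.0000 7.5000; 7.0000 -6.0000]
S = R + BᵀPB = [1 0; 0 1] + [7.2500 -4.0000; -4.0000 5.0000] = [8.2500 -4.0000; -4.0000 6.0000]
BᵀPA = [-18.5000 24.0000; 13.0000 -16.5000]
K = S⁻¹·BᵀPA = [-1.7612 2.3284; 0.9925 -1.1978]
A−BK = [0.2313 -0.3694; 0.1045 -0.2313]
AᵀP(A−BK) = [4.5149 -5.8545; -5.8545 7.6063]
P' = Q + AᵀP(A−BK) = [6.5149 -4.8545; -4.8545 8.6063]
tr(P') = 15.1213


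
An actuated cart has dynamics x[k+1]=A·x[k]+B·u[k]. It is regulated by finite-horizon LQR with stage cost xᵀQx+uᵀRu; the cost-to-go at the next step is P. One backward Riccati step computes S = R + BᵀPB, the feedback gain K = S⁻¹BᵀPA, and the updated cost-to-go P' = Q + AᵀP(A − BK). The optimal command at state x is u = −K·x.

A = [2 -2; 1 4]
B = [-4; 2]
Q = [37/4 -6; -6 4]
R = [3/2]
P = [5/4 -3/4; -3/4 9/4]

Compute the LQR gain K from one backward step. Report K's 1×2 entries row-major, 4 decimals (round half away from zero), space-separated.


BᵀP = [-6.5000 7.5000]
S = R + BᵀPB = [3/2] + [41.0000] = [42.5000]
BᵀPA = [-5.5000 43.0000]
K = S⁻¹·BᵀPA = [-0.1294 1.0118]
A−BK = [1.4824 2.0471; 1.2588 1.9765]
AᵀP(A−BK) = [3.5382 5.0647; 5.0647 9.4941]
P' = Q + AᵀP(A−BK) = [12.7882 -0.9353; -0.9353 13.4941]
tr(P') = 26.2824

-0.1294 1.0118


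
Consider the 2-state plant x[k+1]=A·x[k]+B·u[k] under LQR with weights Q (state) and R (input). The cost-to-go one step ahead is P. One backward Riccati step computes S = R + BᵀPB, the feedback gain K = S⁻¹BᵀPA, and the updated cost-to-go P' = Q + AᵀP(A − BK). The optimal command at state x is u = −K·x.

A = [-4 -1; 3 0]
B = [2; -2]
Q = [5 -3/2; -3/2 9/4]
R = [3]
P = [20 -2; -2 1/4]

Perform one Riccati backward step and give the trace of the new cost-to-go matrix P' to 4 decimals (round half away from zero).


19.0375

BᵀP = [44.0000 -4.5000]
S = R + BᵀPB = [3] + [97.0000] = [100.0000]
BᵀPA = [-189.5000 -44.0000]
K = S⁻¹·BᵀPA = [-1.8950 -0.4400]
A−BK = [-0.2100 -0.1200; -0.7900 -0.8800]
AᵀP(A−BK) = [11.1475 2.6200; 2.6200 0.6400]
P' = Q + AᵀP(A−BK) = [16.1475 1.1200; 1.1200 2.8900]
tr(P') = 19.0375


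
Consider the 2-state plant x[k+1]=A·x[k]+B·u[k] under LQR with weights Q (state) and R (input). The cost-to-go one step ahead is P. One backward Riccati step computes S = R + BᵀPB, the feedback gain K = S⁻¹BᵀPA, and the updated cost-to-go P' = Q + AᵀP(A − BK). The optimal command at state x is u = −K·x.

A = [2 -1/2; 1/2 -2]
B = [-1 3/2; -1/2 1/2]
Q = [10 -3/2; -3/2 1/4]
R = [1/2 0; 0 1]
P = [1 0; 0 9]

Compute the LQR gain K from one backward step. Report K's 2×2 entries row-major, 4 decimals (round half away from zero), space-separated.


-0.5619 2.3905 0.5714 -0.1429

BᵀP = [-1.0000 -4.5000; 1.5000 4.5000]
S = R + BᵀPB = [1/2 0; 0 1] + [3.2500 -3.7500; -3.7500 4.5000] = [3.7500 -3.7500; -3.7500 5.5000]
BᵀPA = [-4.2500 9.5000; 5.2500 -9.7500]
K = S⁻¹·BᵀPA = [-0.5619 2.3905; 0.5714 -0.1429]
A−BK = [0.5810 2.1048; -0.0667 -0.7333]
AᵀP(A−BK) = [0.8619 0.9095; 0.9095 12.1476]
P' = Q + AᵀP(A−BK) = [10.8619 -0.5905; -0.5905 12.3976]
tr(P') = 23.2595


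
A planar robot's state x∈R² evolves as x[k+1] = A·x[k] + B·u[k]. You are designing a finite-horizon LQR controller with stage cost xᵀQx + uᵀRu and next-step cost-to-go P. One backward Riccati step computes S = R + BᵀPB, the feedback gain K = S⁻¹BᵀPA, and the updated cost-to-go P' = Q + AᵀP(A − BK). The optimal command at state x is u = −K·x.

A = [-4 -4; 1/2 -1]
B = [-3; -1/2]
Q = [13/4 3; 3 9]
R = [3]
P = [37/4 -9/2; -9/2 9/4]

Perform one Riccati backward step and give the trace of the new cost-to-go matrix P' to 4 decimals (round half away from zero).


BᵀP = [-25.5000 12.3750]
S = R + BᵀPB = [3] + [70.3125] = [73.3125]
BᵀPA = [108.1875 89.6250]
K = S⁻¹·BᵀPA = [1.4757 1.2225]
A−BK = [0.4271 -0.3325; 1.2379 -0.3887]
AᵀP(A−BK) = [6.9098 5.6151; 5.6151 4.6829]
P' = Q + AᵀP(A−BK) = [10.1598 8.6151; 8.6151 13.6829]
tr(P') = 23.8427

23.8427


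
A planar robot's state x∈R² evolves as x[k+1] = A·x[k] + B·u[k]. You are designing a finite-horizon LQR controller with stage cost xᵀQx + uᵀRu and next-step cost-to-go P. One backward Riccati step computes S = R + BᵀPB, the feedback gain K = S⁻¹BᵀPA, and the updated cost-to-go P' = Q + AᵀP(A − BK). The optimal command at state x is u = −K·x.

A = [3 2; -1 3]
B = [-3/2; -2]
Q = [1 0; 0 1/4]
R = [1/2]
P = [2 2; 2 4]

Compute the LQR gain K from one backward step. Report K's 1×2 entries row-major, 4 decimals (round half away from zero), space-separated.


BᵀP = [-7.0000 -11.0000]
S = R + BᵀPB = [1/2] + [32.5000] = [33.0000]
BᵀPA = [-10.0000 -47.0000]
K = S⁻¹·BᵀPA = [-0.3030 -1.4242]
A−BK = [2.5455 -0.1364; -1.6061 0.1515]
AᵀP(A−BK) = [6.9697 -0.2424; -0.2424 1.0606]
P' = Q + AᵀP(A−BK) = [7.9697 -0.2424; -0.2424 1.3106]
tr(P') = 9.2803

-0.3030 -1.4242


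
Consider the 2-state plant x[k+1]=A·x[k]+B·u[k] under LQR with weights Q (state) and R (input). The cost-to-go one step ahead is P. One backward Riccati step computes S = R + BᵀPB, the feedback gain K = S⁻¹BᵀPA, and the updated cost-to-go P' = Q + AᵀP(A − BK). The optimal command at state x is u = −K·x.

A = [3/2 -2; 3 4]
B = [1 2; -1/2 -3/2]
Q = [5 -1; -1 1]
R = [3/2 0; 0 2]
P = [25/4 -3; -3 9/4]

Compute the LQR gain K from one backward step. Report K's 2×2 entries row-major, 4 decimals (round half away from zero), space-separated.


0.2019 -0.5349 -0.1399 -1.1965

BᵀP = [7.7500 -4.1250; 17.0000 -9.3750]
S = R + BᵀPB = [3/2 0; 0 2] + [9.8125 21.6875; 21.6875 48.0625] = [11.3125 21.6875; 21.6875 50.0625]
BᵀPA = [-0.7500 -32.0000; -2.6250 -71.5000]
K = S⁻¹·BᵀPA = [0.2019 -0.5349; -0.1399 -1.1965]
A−BK = [1.5779 0.9279; 2.8911 1.9378]
AᵀP(A−BK) = [7.0967 4.7080; 4.7080 6.3340]
P' = Q + AᵀP(A−BK) = [12.0967 3.7080; 3.7080 7.3340]
tr(P') = 19.4307
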